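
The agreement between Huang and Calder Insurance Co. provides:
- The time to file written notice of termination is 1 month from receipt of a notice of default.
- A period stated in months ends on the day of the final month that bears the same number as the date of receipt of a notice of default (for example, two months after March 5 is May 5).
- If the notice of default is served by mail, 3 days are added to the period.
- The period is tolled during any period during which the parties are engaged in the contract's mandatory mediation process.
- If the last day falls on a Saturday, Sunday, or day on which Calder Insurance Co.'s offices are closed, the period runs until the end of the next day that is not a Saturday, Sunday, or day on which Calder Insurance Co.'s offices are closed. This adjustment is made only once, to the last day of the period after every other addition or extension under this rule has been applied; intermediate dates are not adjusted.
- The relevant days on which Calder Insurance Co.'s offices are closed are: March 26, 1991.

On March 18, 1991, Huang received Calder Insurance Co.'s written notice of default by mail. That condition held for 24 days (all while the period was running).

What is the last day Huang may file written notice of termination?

May 15, 1991

1 month after March 18, 1991 is April 18, 1991.
Service was by mail, adding 3 days: April 18, 1991 + 3 days = April 21, 1991.
Tolling adds 24 days: April 21, 1991 + 24 days = May 15, 1991.
May 15, 1991 is a Wednesday and not a day on which Calder Insurance Co.'s offices are closed, so no extension applies.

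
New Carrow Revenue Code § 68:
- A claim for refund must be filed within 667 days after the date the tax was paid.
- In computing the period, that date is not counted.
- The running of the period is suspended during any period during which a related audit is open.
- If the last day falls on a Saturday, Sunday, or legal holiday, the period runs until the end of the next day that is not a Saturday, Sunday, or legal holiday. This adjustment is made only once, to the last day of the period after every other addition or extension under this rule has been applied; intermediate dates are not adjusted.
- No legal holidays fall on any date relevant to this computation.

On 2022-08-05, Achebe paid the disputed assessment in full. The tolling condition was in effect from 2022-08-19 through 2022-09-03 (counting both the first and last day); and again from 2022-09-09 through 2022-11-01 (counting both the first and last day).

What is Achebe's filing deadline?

August 12, 2024

667 days after 2022-08-05 is June 2, 2024.
From August 19, 2022 through September 3, 2022 inclusive is 16 days; tolling adds 16 days: June 2, 2024 + 16 days = June 18, 2024.
From September 9, 2022 through November 1, 2022 inclusive is 54 days; tolling adds 54 days: June 18, 2024 + 54 days = August 11, 2024.
August 11, 2024 is Sunday. The next qualifying day is August 12, 2024.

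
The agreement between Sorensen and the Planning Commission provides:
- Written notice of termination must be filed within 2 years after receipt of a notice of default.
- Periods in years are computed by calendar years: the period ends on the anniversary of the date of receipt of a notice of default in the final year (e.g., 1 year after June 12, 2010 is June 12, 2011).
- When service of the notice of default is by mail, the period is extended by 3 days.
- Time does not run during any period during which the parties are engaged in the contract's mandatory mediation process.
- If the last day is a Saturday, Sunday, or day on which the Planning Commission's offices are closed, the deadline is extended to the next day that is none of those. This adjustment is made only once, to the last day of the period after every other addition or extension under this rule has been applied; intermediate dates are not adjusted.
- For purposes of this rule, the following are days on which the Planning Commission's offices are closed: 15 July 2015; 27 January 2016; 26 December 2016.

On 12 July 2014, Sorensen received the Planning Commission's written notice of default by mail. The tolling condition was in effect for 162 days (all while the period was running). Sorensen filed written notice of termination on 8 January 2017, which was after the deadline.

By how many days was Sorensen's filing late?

12 days

2 years after 12 July 2014 is July 12, 2016.
Service was by mail, adding 3 days: July 12, 2016 + 3 days = July 15, 2016.
Tolling adds 162 days: July 15, 2016 + 162 days = December 24, 2016.
December 24, 2016 is Saturday; December 25, 2016 is Sunday; December 26, 2016 is a listed holiday. The next qualifying day is December 27, 2016.
The deadline is December 27, 2016; from December 27, 2016 to January 8, 2017 is 12 days.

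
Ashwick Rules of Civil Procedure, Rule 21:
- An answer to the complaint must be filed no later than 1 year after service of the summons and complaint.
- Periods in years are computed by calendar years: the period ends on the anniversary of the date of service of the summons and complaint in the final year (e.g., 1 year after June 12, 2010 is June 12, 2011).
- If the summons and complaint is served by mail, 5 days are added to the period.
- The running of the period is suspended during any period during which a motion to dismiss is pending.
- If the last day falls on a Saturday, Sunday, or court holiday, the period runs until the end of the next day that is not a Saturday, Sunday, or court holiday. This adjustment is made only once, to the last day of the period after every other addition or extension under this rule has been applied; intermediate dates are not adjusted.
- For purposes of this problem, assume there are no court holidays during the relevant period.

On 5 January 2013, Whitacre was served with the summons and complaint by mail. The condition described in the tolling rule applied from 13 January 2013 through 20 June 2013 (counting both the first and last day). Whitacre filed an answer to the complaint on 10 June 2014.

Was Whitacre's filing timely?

Yes

1 year after 5 January 2013 is January 5, 2014.
Service was by mail, adding 5 days: January 5, 2014 + 5 days = January 10, 2014.
From January 13, 2013 through June 20, 2013 inclusive is 159 days; tolling adds 159 days: January 10, 2014 + 159 days = June 18, 2014.
June 18, 2014 is a Wednesday and not a court holiday, so no extension applies.
The deadline is June 18, 2014; the filing on June 10, 2014 is on or before that date.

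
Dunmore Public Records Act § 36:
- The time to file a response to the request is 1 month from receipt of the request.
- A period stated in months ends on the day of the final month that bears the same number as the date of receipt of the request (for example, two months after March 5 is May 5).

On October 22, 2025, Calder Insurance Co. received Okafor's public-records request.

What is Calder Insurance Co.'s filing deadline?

November 22, 2025

1 month after October 22, 2025 is November 22, 2025.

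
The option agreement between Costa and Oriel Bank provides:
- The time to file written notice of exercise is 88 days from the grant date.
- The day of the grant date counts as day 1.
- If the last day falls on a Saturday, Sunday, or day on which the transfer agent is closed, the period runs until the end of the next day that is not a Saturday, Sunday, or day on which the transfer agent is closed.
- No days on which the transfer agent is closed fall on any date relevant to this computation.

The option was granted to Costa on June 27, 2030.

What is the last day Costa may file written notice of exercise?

Counting June 27, 2030 as day 1, day 88 is September 22, 2030.
September 22, 2030 is Sunday. The next qualifying day is September 23, 2030.

September 23, 2030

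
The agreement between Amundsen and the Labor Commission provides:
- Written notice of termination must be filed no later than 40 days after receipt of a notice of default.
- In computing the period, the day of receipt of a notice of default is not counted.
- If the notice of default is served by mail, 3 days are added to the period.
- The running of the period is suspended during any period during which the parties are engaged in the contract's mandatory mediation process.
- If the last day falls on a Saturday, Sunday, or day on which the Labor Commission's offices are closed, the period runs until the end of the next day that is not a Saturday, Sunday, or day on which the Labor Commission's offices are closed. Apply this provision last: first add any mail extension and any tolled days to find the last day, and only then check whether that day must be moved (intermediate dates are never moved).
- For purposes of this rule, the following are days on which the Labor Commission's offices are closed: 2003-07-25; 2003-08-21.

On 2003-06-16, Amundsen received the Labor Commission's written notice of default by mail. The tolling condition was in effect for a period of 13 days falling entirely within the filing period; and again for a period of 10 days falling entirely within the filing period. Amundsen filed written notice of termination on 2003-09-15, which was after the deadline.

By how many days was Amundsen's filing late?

40 days after 2003-06-16 is July 26, 2003.
Service was by mail, adding 3 days: July 26, 2003 + 3 days = July 29, 2003.
Tolling adds 13 days: July 29, 2003 + 13 days = August 11, 2003.
Tolling adds 10 days: August 11, 2003 + 10 days = August 21, 2003.
August 21, 2003 is a listed holiday. The next qualifying day is August 22, 2003.
The deadline is August 22, 2003; from August 22, 2003 to September 15, 2003 is 24 days.

24 days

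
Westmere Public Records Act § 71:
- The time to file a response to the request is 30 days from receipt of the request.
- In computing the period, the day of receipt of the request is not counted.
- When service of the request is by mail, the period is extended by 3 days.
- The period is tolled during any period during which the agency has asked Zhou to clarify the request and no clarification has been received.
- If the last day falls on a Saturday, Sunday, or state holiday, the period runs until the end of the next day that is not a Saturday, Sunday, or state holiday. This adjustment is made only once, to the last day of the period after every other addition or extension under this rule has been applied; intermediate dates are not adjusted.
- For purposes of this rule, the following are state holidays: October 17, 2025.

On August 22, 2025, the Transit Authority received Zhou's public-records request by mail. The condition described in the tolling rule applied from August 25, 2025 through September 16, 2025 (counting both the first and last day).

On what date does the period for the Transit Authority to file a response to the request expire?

October 20, 2025

30 days after August 22, 2025 is September 21, 2025.
Service was by mail, adding 3 days: September 21, 2025 + 3 days = September 24, 2025.
From August 25, 2025 through September 16, 2025 inclusive is 23 days; tolling adds 23 days: September 24, 2025 + 23 days = October 17, 2025.
October 17, 2025 is a listed holiday; October 18, 2025 is Saturday; October 19, 2025 is Sunday. The next qualifying day is October 20, 2025.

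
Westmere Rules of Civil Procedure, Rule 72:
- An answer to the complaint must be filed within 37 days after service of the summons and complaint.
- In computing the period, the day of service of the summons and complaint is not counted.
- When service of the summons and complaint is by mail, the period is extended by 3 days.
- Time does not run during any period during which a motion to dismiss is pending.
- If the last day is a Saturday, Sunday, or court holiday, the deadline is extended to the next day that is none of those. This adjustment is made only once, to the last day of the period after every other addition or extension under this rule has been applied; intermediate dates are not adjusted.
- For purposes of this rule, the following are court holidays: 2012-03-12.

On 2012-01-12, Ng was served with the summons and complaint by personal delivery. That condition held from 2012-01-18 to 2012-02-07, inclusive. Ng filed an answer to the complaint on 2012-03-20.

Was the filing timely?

No

37 days after 2012-01-12 is February 18, 2012.
Service was not by mail, so no mail extension applies.
From January 18, 2012 through February 7, 2012 inclusive is 21 days; tolling adds 21 days: February 18, 2012 + 21 days = March 10, 2012.
March 10, 2012 is Saturday; March 11, 2012 is Sunday; March 12, 2012 is a listed holiday. The next qualifying day is March 13, 2012.
The deadline is March 13, 2012; the filing on March 20, 2012 is after that date.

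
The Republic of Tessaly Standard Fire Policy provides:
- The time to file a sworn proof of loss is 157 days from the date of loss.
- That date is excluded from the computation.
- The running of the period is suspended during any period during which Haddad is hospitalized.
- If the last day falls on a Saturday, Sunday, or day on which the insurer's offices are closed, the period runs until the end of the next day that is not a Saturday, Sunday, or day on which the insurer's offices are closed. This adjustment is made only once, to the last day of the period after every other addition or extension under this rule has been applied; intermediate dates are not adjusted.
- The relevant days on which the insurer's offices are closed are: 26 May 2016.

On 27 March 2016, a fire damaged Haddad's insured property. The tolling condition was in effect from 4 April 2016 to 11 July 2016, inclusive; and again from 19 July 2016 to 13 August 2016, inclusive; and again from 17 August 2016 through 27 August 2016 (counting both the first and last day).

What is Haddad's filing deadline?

January 16, 2017

157 days after 27 March 2016 is August 31, 2016.
From April 4, 2016 through July 11, 2016 inclusive is 99 days; tolling adds 99 days: August 31, 2016 + 99 days = December 8, 2016.
From July 19, 2016 through August 13, 2016 inclusive is 26 days; tolling adds 26 days: December 8, 2016 + 26 days = January 3, 2017.
From August 17, 2016 through August 27, 2016 inclusive is 11 days; tolling adds 11 days: January 3, 2017 + 11 days = January 14, 2017.
January 14, 2017 is Saturday; January 15, 2017 is Sunday. The next qualifying day is January 16, 2017.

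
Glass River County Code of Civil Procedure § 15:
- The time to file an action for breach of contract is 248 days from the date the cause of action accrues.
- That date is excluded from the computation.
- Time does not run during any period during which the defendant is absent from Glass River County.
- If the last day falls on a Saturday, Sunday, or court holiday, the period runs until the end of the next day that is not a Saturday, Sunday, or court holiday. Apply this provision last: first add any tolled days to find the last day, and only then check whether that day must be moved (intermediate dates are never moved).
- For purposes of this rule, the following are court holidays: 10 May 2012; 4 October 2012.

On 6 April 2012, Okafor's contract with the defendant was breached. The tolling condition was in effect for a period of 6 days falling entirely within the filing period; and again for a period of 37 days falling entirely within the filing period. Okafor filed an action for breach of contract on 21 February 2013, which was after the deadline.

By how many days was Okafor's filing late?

248 days after 6 April 2012 is December 10, 2012.
Tolling adds 6 days: December 10, 2012 + 6 days = December 16, 2012.
Tolling adds 37 days: December 16, 2012 + 37 days = January 22, 2013.
January 22, 2013 is a Tuesday and not a court holiday, so no extension applies.
The deadline is January 22, 2013; from January 22, 2013 to February 21, 2013 is 30 days.

30 days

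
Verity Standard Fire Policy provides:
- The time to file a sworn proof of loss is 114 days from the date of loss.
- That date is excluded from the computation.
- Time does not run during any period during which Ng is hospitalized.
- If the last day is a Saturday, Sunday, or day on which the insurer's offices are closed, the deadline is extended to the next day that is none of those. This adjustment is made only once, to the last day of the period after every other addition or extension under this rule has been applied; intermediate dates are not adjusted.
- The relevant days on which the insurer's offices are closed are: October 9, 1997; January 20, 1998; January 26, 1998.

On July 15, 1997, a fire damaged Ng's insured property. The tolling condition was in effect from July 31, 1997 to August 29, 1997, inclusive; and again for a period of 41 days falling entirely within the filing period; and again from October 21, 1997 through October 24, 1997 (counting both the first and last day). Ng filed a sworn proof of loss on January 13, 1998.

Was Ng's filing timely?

114 days after July 15, 1997 is November 6, 1997.
From July 31, 1997 through August 29, 1997 inclusive is 30 days; tolling adds 30 days: November 6, 1997 + 30 days = December 6, 1997.
Tolling adds 41 days: December 6, 1997 + 41 days = January 16, 1998.
From October 21, 1997 through October 24, 1997 inclusive is 4 days; tolling adds 4 days: January 16, 1998 + 4 days = January 20, 1998.
January 20, 1998 is a listed holiday. The next qualifying day is January 21, 1998.
The deadline is January 21, 1998; the filing on January 13, 1998 is on or before that date.

Yes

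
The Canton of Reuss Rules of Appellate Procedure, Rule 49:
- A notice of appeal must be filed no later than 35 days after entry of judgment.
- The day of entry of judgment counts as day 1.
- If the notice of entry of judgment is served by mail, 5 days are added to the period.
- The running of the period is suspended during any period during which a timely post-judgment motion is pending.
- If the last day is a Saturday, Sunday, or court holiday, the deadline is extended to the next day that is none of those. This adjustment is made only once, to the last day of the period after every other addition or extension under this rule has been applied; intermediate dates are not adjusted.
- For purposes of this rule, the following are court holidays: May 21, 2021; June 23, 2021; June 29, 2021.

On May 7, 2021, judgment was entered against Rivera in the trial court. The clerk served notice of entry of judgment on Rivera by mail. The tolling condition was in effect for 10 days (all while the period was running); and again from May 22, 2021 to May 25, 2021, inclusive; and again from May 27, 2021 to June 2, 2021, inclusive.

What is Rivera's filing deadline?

Counting May 7, 2021 as day 1, day 35 is June 10, 2021.
Service was by mail, adding 5 days: June 10, 2021 + 5 days = June 15, 2021.
Tolling adds 10 days: June 15, 2021 + 10 days = June 25, 2021.
From May 22, 2021 through May 25, 2021 inclusive is 4 days; tolling adds 4 days: June 25, 2021 + 4 days = June 29, 2021.
From May 27, 2021 through June 2, 2021 inclusive is 7 days; tolling adds 7 days: June 29, 2021 + 7 days = July 6, 2021.
July 6, 2021 is a Tuesday and not a court holiday, so no extension applies.

July 6, 2021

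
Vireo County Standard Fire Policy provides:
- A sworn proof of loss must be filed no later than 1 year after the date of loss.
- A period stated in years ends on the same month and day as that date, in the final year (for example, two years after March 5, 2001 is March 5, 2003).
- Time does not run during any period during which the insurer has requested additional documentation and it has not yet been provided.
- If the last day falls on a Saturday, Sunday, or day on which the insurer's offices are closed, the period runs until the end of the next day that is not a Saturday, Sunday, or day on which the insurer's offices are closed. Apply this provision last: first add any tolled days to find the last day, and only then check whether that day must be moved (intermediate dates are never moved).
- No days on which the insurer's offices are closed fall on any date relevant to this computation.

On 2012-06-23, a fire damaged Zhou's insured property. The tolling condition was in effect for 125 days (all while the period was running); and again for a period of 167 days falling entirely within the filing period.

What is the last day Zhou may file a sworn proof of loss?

April 11, 2014

1 year after 2012-06-23 is June 23, 2013.
Tolling adds 125 days: June 23, 2013 + 125 days = October 26, 2013.
Tolling adds 167 days: October 26, 2013 + 167 days = April 11, 2014.
April 11, 2014 is a Friday and not a day on which the insurer's offices are closed, so no extension applies.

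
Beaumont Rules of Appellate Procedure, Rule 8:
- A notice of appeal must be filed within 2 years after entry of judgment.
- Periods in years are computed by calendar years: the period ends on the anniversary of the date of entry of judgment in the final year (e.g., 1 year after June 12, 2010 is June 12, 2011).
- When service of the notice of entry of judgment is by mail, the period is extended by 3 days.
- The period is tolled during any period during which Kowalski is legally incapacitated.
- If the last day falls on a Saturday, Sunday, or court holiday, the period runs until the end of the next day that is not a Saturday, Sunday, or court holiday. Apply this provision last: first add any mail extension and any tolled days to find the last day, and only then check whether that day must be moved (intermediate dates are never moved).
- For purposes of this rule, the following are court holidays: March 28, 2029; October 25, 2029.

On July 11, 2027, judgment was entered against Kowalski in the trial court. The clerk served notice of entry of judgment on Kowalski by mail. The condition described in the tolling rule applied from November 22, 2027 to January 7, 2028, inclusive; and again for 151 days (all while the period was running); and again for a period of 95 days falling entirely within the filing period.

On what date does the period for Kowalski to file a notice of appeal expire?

May 3, 2030

2 years after July 11, 2027 is July 11, 2029.
Service was by mail, adding 3 days: July 11, 2029 + 3 days = July 14, 2029.
From November 22, 2027 through January 7, 2028 inclusive is 47 days; tolling adds 47 days: July 14, 2029 + 47 days = August 30, 2029.
Tolling adds 151 days: August 30, 2029 + 151 days = January 28, 2030.
Tolling adds 95 days: January 28, 2030 + 95 days = May 3, 2030.
May 3, 2030 is a Friday and not a court holiday, so no extension applies.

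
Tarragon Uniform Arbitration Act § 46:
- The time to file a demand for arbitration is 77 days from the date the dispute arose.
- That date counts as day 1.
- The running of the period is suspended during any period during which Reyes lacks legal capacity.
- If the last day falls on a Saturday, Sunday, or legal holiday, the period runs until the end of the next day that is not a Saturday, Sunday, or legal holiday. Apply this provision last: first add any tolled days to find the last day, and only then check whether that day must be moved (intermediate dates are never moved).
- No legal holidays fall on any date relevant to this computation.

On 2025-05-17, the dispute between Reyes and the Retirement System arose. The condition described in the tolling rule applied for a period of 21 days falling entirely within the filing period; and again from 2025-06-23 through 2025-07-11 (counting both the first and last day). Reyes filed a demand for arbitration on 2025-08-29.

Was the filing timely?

Yes

Counting 2025-05-17 as day 1, day 77 is August 1, 2025.
Tolling adds 21 days: August 1, 2025 + 21 days = August 22, 2025.
From June 23, 2025 through July 11, 2025 inclusive is 19 days; tolling adds 19 days: August 22, 2025 + 19 days = September 10, 2025.
September 10, 2025 is a Wednesday and not a legal holiday, so no extension applies.
The deadline is September 10, 2025; the filing on August 29, 2025 is on or before that date.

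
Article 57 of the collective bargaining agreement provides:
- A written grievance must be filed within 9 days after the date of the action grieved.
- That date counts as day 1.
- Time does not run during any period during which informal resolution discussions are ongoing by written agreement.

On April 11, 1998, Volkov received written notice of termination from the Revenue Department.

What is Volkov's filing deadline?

Counting April 11, 1998 as day 1, day 9 is April 19, 1998.

April 19, 1998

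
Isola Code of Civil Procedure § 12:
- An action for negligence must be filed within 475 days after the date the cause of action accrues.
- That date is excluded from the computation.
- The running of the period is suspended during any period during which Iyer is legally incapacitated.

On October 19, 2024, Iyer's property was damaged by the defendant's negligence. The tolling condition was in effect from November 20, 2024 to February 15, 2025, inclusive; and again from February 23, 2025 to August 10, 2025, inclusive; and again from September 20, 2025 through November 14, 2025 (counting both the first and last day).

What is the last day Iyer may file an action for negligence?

December 16, 2026

475 days after October 19, 2024 is February 6, 2026.
From November 20, 2024 through February 15, 2025 inclusive is 88 days; tolling adds 88 days: February 6, 2026 + 88 days = May 5, 2026.
From February 23, 2025 through August 10, 2025 inclusive is 169 days; tolling adds 169 days: May 5, 2026 + 169 days = October 21, 2026.
From September 20, 2025 through November 14, 2025 inclusive is 56 days; tolling adds 56 days: October 21, 2026 + 56 days = December 16, 2026.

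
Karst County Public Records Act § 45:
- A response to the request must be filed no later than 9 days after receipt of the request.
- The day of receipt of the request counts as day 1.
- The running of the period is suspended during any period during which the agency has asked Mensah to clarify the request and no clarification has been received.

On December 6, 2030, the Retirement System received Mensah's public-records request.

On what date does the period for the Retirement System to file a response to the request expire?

December 14, 2030

Counting December 6, 2030 as day 1, day 9 is December 14, 2030.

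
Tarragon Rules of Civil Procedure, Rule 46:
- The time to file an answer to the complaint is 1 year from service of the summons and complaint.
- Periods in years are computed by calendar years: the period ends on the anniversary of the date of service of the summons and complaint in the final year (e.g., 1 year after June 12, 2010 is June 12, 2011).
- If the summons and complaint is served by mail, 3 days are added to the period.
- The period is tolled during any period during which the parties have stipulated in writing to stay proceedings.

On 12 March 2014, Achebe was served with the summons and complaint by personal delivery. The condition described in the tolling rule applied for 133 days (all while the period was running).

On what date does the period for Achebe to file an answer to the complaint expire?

July 23, 2015

1 year after 12 March 2014 is March 12, 2015.
Service was not by mail, so no mail extension applies.
Tolling adds 133 days: March 12, 2015 + 133 days = July 23, 2015.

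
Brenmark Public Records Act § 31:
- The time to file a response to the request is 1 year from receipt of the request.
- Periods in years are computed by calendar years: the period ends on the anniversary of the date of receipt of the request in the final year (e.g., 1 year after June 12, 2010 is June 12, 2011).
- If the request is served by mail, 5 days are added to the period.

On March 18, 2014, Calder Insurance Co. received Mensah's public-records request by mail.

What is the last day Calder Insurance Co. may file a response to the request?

1 year after March 18, 2014 is March 18, 2015.
Service was by mail, adding 5 days: March 18, 2015 + 5 days = March 23, 2015.

March 23, 2015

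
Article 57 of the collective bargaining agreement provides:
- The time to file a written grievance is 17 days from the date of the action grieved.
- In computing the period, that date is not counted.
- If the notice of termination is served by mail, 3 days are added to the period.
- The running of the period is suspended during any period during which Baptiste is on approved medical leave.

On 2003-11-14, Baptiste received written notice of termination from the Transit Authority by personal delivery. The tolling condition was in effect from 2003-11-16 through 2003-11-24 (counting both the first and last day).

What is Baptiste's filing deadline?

December 10, 2003

17 days after 2003-11-14 is December 1, 2003.
Service was not by mail, so no mail extension applies.
From November 16, 2003 through November 24, 2003 inclusive is 9 days; tolling adds 9 days: December 1, 2003 + 9 days = December 10, 2003.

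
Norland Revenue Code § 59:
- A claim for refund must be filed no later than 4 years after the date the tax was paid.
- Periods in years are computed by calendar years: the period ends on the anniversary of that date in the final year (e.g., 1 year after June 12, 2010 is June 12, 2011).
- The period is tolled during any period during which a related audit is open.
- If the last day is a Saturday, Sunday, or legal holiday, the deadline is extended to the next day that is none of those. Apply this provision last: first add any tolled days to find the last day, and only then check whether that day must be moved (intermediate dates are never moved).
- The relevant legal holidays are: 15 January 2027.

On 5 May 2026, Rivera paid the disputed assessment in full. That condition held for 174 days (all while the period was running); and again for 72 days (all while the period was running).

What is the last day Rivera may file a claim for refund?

4 years after 5 May 2026 is May 5, 2030.
Tolling adds 174 days: May 5, 2030 + 174 days = October 26, 2030.
Tolling adds 72 days: October 26, 2030 + 72 days = January 6, 2031.
January 6, 2031 is a Monday and not a legal holiday, so no extension applies.

January 6, 2031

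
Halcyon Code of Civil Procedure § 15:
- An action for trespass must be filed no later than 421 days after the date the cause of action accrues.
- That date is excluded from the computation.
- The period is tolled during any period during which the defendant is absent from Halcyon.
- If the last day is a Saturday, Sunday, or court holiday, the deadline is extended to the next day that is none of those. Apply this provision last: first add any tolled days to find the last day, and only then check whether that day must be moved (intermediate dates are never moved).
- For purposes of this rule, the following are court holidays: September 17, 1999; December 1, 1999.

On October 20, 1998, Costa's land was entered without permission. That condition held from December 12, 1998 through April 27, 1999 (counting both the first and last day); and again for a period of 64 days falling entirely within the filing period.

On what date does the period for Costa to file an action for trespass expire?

421 days after October 20, 1998 is December 15, 1999.
From December 12, 1998 through April 27, 1999 inclusive is 137 days; tolling adds 137 days: December 15, 1999 + 137 days = April 30, 2000.
Tolling adds 64 days: April 30, 2000 + 64 days = July 3, 2000.
July 3, 2000 is a Monday and not a court holiday, so no extension applies.

July 3, 2000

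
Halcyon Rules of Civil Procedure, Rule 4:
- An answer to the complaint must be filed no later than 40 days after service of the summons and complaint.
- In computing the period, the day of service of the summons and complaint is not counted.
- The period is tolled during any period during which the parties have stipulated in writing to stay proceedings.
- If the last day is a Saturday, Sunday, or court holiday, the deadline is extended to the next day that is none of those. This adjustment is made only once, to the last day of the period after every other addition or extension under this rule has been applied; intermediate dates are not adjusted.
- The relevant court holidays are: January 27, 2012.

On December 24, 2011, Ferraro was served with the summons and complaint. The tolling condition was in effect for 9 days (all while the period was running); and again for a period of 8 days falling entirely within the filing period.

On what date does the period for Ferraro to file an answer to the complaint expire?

40 days after December 24, 2011 is February 2, 2012.
Tolling adds 9 days: February 2, 2012 + 9 days = February 11, 2012.
Tolling adds 8 days: February 11, 2012 + 8 days = February 19, 2012.
February 19, 2012 is Sunday. The next qualifying day is February 20, 2012.

February 20, 2012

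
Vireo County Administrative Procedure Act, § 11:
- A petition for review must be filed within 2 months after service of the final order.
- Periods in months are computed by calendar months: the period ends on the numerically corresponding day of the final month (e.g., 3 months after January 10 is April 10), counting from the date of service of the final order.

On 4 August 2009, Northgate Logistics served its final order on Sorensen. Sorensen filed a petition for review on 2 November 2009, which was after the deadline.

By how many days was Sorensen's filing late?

2 months after 4 August 2009 is October 4, 2009.
The deadline is October 4, 2009; from October 4, 2009 to November 2, 2009 is 29 days.

29 days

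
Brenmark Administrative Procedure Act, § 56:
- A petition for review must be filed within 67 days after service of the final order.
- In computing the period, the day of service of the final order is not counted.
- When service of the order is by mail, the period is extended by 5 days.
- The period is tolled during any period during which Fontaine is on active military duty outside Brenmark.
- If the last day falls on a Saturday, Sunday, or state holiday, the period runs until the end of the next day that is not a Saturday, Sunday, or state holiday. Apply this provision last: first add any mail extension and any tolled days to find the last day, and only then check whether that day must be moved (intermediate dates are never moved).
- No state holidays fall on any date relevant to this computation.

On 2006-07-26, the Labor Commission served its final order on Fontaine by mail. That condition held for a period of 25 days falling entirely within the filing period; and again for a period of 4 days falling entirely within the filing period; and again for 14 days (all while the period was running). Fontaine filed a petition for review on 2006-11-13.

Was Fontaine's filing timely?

Yes

67 days after 2006-07-26 is October 1, 2006.
Service was by mail, adding 5 days: October 1, 2006 + 5 days = October 6, 2006.
Tolling adds 25 days: October 6, 2006 + 25 days = October 31, 2006.
Tolling adds 4 days: October 31, 2006 + 4 days = November 4, 2006.
Tolling adds 14 days: November 4, 2006 + 14 days = November 18, 2006.
November 18, 2006 is Saturday; November 19, 2006 is Sunday. The next qualifying day is November 20, 2006.
The deadline is November 20, 2006; the filing on November 13, 2006 is on or before that date.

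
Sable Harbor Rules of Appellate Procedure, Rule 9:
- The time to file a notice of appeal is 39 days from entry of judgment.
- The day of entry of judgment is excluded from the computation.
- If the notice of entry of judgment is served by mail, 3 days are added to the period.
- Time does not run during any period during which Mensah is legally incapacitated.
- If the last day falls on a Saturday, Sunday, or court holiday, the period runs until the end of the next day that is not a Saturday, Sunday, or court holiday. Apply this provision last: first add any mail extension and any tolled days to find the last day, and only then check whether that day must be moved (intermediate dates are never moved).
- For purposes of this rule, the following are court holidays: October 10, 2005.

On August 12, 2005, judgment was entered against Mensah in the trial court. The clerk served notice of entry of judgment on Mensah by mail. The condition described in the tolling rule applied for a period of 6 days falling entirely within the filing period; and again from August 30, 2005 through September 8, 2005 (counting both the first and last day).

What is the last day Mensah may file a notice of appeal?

39 days after August 12, 2005 is September 20, 2005.
Service was by mail, adding 3 days: September 20, 2005 + 3 days = September 23, 2005.
Tolling adds 6 days: September 23, 2005 + 6 days = September 29, 2005.
From August 30, 2005 through September 8, 2005 inclusive is 10 days; tolling adds 10 days: September 29, 2005 + 10 days = October 9, 2005.
October 9, 2005 is Sunday; October 10, 2005 is a listed holiday. The next qualifying day is October 11, 2005.

October 11, 2005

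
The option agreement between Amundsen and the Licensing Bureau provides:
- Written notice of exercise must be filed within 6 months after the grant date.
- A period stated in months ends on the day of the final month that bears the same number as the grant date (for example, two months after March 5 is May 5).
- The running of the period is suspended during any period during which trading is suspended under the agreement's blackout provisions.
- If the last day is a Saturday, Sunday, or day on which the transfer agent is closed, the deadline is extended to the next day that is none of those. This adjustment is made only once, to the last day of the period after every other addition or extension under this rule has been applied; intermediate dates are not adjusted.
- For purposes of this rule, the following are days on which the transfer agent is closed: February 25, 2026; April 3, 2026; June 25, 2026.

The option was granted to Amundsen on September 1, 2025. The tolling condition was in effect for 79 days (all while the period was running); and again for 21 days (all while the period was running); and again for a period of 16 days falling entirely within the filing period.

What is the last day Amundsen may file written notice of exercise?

6 months after September 1, 2025 is March 1, 2026.
Tolling adds 79 days: March 1, 2026 + 79 days = May 19, 2026.
Tolling adds 21 days: May 19, 2026 + 21 days = June 9, 2026.
Tolling adds 16 days: June 9, 2026 + 16 days = June 25, 2026.
June 25, 2026 is a listed holiday. The next qualifying day is June 26, 2026.

June 26, 2026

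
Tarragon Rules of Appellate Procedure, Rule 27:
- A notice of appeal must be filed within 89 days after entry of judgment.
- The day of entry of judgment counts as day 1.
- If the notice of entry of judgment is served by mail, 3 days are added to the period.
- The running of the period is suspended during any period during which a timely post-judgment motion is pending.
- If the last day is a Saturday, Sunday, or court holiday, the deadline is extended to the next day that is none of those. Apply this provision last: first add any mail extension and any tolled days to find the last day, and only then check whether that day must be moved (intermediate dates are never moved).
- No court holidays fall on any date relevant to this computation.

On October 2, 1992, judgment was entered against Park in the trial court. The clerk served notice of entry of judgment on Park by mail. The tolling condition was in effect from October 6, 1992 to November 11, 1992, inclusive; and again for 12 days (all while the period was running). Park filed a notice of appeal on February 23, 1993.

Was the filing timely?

No

Counting October 2, 1992 as day 1, day 89 is December 29, 1992.
Service was by mail, adding 3 days: December 29, 1992 + 3 days = January 1, 1993.
From October 6, 1992 through November 11, 1992 inclusive is 37 days; tolling adds 37 days: January 1, 1993 + 37 days = February 7, 1993.
Tolling adds 12 days: February 7, 1993 + 12 days = February 19, 1993.
February 19, 1993 is a Friday and not a court holiday, so no extension applies.
The deadline is February 19, 1993; the filing on February 23, 1993 is after that date.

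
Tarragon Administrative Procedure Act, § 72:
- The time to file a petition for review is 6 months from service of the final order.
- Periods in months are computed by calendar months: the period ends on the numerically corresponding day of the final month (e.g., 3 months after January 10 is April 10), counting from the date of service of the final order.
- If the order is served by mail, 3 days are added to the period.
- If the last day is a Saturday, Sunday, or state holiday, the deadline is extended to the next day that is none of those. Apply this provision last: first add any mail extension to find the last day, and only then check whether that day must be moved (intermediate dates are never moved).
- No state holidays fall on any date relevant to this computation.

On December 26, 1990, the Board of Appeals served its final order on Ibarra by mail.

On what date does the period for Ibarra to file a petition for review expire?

6 months after December 26, 1990 is June 26, 1991.
Service was by mail, adding 3 days: June 26, 1991 + 3 days = June 29, 1991.
June 29, 1991 is Saturday; June 30, 1991 is Sunday. The next qualifying day is July 1, 1991.

July 1, 1991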